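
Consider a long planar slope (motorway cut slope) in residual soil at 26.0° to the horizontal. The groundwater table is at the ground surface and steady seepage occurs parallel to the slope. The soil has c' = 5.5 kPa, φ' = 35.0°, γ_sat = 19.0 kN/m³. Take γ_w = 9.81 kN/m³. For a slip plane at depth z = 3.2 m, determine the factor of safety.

With seepage parallel to the slope and the water table at the surface, the effective normal stress on the slip plane uses the buoyant unit weight γ' = γ_sat − γ_w while the driving shear stress uses γ_sat:
FS = [c' + γ' z cos²β tanφ'] / [γ_sat z sinβ cosβ]
γ' = 19.0 − 9.81 = 9.19 kN/m³
Numerator = 5.5 + 9.19·3.2·cos²26.0°·tan35.0° = 5.5 + 9.19·3.2·0.8078·0.7002 = 22.135 kPa
Denominator = 19.0·3.2·sin26.0°·cos26.0° = 19.0·3.2·0.4384·0.8988 = 23.956 kPa
FS = 22.135 / 23.956 = 0.924

FS = 0.92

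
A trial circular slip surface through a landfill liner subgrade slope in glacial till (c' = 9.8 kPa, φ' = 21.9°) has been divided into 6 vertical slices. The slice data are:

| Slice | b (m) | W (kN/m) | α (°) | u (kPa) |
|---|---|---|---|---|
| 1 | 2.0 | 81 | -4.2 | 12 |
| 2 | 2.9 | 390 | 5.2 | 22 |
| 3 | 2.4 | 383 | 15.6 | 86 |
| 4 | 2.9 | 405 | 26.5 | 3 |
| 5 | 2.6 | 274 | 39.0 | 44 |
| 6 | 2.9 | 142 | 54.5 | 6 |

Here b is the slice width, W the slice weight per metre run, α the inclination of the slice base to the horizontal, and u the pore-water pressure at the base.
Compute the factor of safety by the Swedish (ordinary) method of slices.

Ordinary method of slices: FS = Σ[c'·Δl_i + (W_i cosα_i − u_i·Δl_i)·tanφ'] / Σ W_i sinα_i, with Δl_i = b_i / cosα_i.
Slice 1: Δl = 2.0/cos(-4.2°) = 2.005 m; N'_1 = 81·cos(-4.2°) − 12·2.005 = 56.7; c'Δl = 19.65; W sinα = -5.9
Slice 2: Δl = 2.9/cos5.2° = 2.912 m; N'_2 = 390·cos5.2° − 22·2.912 = 324.3; c'Δl = 28.54; W sinα = 35.3
Slice 3: Δl = 2.4/cos15.6° = 2.492 m; N'_3 = 383·cos15.6° − 86·2.492 = 154.6; c'Δl = 24.42; W sinα = 103.0
Slice 4: Δl = 2.9/cos26.5° = 3.240 m; N'_4 = 405·cos26.5° − 3·3.240 = 352.7; c'Δl = 31.76; W sinα = 180.7
Slice 5: Δl = 2.6/cos39.0° = 3.346 m; N'_5 = 274·cos39.0° − 44·3.346 = 65.7; c'Δl = 32.79; W sinα = 172.4
Slice 6: Δl = 2.9/cos54.5° = 4.994 m; N'_6 = 142·cos54.5° − 6·4.994 = 52.5; c'Δl = 48.94; W sinα = 115.6
Σc'Δl = 186.1 kN/m; ΣN' = 1006.6 kN/m; ΣW sinα = 601.2 kN/m
Resisting = 186.1 + 1006.6·tan21.9° = 186.1 + 404.7 = 590.7 kN/m
FS = 590.7 / 601.2 = 0.983

FS = 0.98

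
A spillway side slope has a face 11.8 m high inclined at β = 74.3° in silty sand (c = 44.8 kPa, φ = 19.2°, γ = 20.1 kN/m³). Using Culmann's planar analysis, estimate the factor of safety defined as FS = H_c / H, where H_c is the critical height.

FS = 1.61

H_c = (4c/γ) · sinβ cosφ / [1 − cos(β − φ)]
    = (4·44.8/20.1) · sin74.3°·cos19.2° / [1 − cos55.1°]
    = 8.915 · 0.9091 / 0.4279 = 18.94 m
FS = H_c / H = 18.94 / 11.8 = 1.605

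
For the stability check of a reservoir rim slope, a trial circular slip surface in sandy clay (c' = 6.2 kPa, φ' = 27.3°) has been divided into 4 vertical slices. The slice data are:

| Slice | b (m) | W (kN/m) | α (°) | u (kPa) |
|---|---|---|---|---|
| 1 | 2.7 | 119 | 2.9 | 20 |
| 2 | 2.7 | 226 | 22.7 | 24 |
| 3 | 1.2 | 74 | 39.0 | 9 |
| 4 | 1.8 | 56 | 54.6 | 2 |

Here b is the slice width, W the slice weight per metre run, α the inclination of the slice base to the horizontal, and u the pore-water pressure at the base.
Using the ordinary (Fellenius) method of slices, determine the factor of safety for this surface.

FS = 1.10

Ordinary method of slices: FS = Σ[c'·Δl_i + (W_i cosα_i − u_i·Δl_i)·tanφ'] / Σ W_i sinα_i, with Δl_i = b_i / cosα_i.
Slice 1: Δl = 2.7/cos2.9° = 2.703 m; N'_1 = 119·cos2.9° − 20·2.703 = 64.8; c'Δl = 16.76; W sinα = 6.0
Slice 2: Δl = 2.7/cos22.7° = 2.927 m; N'_2 = 226·cos22.7° − 24·2.927 = 138.3; c'Δl = 18.15; W sinα = 87.2
Slice 3: Δl = 1.2/cos39.0° = 1.544 m; N'_3 = 74·cos39.0° − 9·1.544 = 43.6; c'Δl = 9.57; W sinα = 46.6
Slice 4: Δl = 1.8/cos54.6° = 3.107 m; N'_4 = 56·cos54.6° − 2·3.107 = 26.2; c'Δl = 19.27; W sinα = 45.6
Σc'Δl = 63.7 kN/m; ΣN' = 272.9 kN/m; ΣW sinα = 185.5 kN/m
Resisting = 63.7 + 272.9·tan27.3° = 63.7 + 140.8 = 204.6 kN/m
FS = 204.6 / 185.5 = 1.103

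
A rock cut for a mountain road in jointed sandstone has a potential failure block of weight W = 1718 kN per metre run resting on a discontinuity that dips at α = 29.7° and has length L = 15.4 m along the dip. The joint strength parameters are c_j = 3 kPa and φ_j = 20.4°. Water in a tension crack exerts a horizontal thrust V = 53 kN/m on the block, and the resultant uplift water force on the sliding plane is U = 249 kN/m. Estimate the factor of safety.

FS = 0.56

Resolving the block weight along and normal to the plane and applying the Mohr–Coulomb strength on the joint:
N' = W cosα − U − V sinα = 1718·cos29.7° − 249 − 53·sin29.7° = 1217.0 kN/m
Driving force T = W sinα + V cosα = 1718·sin29.7° + 53·cos29.7° = 897.2 kN/m
Resisting force R = c_j·L + N'·tanφ_j = 3·15.4 + 1217.0·tan20.4° = 46.2 + 452.6 = 498.8 kN/m
FS = R / T = 498.8 / 897.2 = 0.556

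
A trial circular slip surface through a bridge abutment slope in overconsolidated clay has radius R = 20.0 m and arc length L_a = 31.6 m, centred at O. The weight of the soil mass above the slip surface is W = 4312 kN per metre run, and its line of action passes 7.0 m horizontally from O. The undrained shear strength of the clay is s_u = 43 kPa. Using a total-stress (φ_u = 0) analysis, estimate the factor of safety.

FS = 0.90

Taking moments about the centre O, the resisting moment is provided by the undrained shear strength acting along the arc:
M_R = s_u·L_a·R = 43·31.60·20.0 = 27176.0 kN·m/m
M_D = W·d = 4312·7.0 = 30184.0 kN·m/m
FS = M_R / M_D = 27176.0 / 30184.0 = 0.900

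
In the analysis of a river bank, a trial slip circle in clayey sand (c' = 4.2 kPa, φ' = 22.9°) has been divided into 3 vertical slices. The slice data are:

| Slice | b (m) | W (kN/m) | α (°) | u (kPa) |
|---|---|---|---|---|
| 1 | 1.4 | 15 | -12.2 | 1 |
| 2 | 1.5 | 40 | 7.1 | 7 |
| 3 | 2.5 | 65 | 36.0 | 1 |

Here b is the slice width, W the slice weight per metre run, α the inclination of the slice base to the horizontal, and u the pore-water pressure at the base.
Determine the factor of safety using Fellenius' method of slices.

FS = 1.60

Ordinary method of slices: FS = Σ[c'·Δl_i + (W_i cosα_i − u_i·Δl_i)·tanφ'] / Σ W_i sinα_i, with Δl_i = b_i / cosα_i.
Slice 1: Δl = 1.4/cos(-12.2°) = 1.432 m; N'_1 = 15·cos(-12.2°) − 1·1.432 = 13.2; c'Δl = 6.02; W sinα = -3.2
Slice 2: Δl = 1.5/cos7.1° = 1.512 m; N'_2 = 40·cos7.1° − 7·1.512 = 29.1; c'Δl = 6.35; W sinα = 4.9
Slice 3: Δl = 2.5/cos36.0° = 3.090 m; N'_3 = 65·cos36.0° − 1·3.090 = 49.5; c'Δl = 12.98; W sinα = 38.2
Σc'Δl = 25.3 kN/m; ΣN' = 91.8 kN/m; ΣW sinα = 40.0 kN/m
Resisting = 25.3 + 91.8·tan22.9° = 25.3 + 38.8 = 64.1 kN/m
FS = 64.1 / 40.0 = 1.604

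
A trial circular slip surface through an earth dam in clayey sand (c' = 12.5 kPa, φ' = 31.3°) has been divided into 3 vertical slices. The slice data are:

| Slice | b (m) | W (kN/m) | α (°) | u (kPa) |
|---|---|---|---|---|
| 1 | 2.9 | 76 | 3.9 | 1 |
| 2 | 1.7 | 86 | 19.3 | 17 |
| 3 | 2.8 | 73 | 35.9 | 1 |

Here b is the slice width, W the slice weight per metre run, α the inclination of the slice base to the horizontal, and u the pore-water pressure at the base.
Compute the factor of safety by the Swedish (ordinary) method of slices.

FS = 2.76

Ordinary method of slices: FS = Σ[c'·Δl_i + (W_i cosα_i − u_i·Δl_i)·tanφ'] / Σ W_i sinα_i, with Δl_i = b_i / cosα_i.
Slice 1: Δl = 2.9/cos3.9° = 2.907 m; N'_1 = 76·cos3.9° − 1·2.907 = 72.9; c'Δl = 36.33; W sinα = 5.2
Slice 2: Δl = 1.7/cos19.3° = 1.801 m; N'_2 = 86·cos19.3° − 17·1.801 = 50.5; c'Δl = 22.52; W sinα = 28.4
Slice 3: Δl = 2.8/cos35.9° = 3.457 m; N'_3 = 73·cos35.9° − 1·3.457 = 55.7; c'Δl = 43.21; W sinα = 42.8
Σc'Δl = 102.1 kN/m; ΣN' = 179.1 kN/m; ΣW sinα = 76.4 kN/m
Resisting = 102.1 + 179.1·tan31.3° = 102.1 + 108.9 = 211.0 kN/m
FS = 211.0 / 76.4 = 2.762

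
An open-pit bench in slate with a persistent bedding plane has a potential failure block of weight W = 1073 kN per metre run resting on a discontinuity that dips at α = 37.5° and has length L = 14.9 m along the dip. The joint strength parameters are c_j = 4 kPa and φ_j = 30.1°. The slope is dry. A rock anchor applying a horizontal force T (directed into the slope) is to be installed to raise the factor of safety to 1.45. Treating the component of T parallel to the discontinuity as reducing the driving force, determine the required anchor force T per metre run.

Resolving forces along and normal to the sliding plane, with the horizontal anchor force T adding T·sinα to the effective normal force and T·cosα acting up the plane against the driving force:
FS = [c_jL + (W cosα + T sinα) tanφ_j] / [W sinα − T cosα]
Without the anchor: N' = 851.3 kN/m, driving T_d = 653.2 kN/m, resisting R = 4·14.9 + 851.3·tan30.1° = 553.1 kN/m, FS = 0.85.
Setting FS = 1.45 and solving for T:
1.45·(653.2 − T cos37.5°) = 553.1 + T sin37.5°·tan30.1°
T·(sin37.5°·tan30.1° + 1.45·cos37.5°) = 1.45·653.2 − 553.1
T·(0.6088·0.5797 + 1.45·0.7934) = 947.1 − 553.1 = 394.1
T·1.5032 = 394.1
T = 262.2 kN/m

T = 262 kN/m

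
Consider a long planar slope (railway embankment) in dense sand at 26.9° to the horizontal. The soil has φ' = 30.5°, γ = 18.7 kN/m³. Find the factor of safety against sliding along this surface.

For a dry cohesionless infinite slope the factor of safety is FS = tanφ' / tanβ.
FS = tan30.5° / tan26.9° = 0.5890 / 0.5073 = 1.161

FS = 1.16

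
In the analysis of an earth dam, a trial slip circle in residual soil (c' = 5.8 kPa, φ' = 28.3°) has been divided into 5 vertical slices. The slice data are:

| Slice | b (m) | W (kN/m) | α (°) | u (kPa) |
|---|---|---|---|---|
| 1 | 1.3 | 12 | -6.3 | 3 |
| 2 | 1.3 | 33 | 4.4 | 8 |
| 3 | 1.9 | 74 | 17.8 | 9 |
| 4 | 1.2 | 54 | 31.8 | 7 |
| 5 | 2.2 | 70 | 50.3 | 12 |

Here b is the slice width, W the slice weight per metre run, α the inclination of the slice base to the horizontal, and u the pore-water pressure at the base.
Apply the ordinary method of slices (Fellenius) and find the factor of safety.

Ordinary method of slices: FS = Σ[c'·Δl_i + (W_i cosα_i − u_i·Δl_i)·tanφ'] / Σ W_i sinα_i, with Δl_i = b_i / cosα_i.
Slice 1: Δl = 1.3/cos(-6.3°) = 1.308 m; N'_1 = 12·cos(-6.3°) − 3·1.308 = 8.0; c'Δl = 7.59; W sinα = -1.3
Slice 2: Δl = 1.3/cos4.4° = 1.304 m; N'_2 = 33·cos4.4° − 8·1.304 = 22.5; c'Δl = 7.56; W sinα = 2.5
Slice 3: Δl = 1.9/cos17.8° = 1.996 m; N'_3 = 74·cos17.8° − 9·1.996 = 52.5; c'Δl = 11.57; W sinα = 22.6
Slice 4: Δl = 1.2/cos31.8° = 1.412 m; N'_4 = 54·cos31.8° − 7·1.412 = 36.0; c'Δl = 8.19; W sinα = 28.5
Slice 5: Δl = 2.2/cos50.3° = 3.444 m; N'_5 = 70·cos50.3° − 12·3.444 = 3.4; c'Δl = 19.98; W sinα = 53.9
Σc'Δl = 54.9 kN/m; ΣN' = 122.4 kN/m; ΣW sinα = 106.1 kN/m
Resisting = 54.9 + 122.4·tan28.3° = 54.9 + 65.9 = 120.8 kN/m
FS = 120.8 / 106.1 = 1.138

FS = 1.14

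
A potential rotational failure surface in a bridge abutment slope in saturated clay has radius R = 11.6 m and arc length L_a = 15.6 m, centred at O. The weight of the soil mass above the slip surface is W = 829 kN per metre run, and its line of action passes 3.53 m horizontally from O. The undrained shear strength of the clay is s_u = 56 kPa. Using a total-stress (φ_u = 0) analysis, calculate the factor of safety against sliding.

FS = 3.46

Taking moments about the centre O, the resisting moment is provided by the undrained shear strength acting along the arc:
M_R = s_u·L_a·R = 56·15.60·11.6 = 10133.8 kN·m/m
M_D = W·d = 829·3.53 = 2926.4 kN·m/m
FS = M_R / M_D = 10133.8 / 2926.4 = 3.463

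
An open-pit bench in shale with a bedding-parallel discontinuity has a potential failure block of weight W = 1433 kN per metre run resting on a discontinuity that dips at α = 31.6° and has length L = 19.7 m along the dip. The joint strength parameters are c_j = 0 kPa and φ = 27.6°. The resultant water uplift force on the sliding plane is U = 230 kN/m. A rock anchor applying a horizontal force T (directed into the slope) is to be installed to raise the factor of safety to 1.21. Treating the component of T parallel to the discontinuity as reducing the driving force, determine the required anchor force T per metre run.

Resolving forces along and normal to the sliding plane, with the horizontal anchor force T adding T·sinα to the effective normal force and T·cosα acting up the plane against the driving force:
FS = [c_jL + (W cosα − U + T sinα) tanφ] / [W sinα − T cosα]
Without the anchor: N' = 990.5 kN/m, driving T_d = 750.9 kN/m, resisting R = 0·19.7 + 990.5·tan27.6° = 517.8 kN/m, FS = 0.69.
Setting FS = 1.21 and solving for T:
1.21·(750.9 − T cos31.6°) = 517.8 + T sin31.6°·tan27.6°
T·(sin31.6°·tan27.6° + 1.21·cos31.6°) = 1.21·750.9 − 517.8
T·(0.5240·0.5228 + 1.21·0.8517) = 908.6 − 517.8 = 390.7
T·1.3045 = 390.7
T = 299.5 kN/m

T = 300 kN/m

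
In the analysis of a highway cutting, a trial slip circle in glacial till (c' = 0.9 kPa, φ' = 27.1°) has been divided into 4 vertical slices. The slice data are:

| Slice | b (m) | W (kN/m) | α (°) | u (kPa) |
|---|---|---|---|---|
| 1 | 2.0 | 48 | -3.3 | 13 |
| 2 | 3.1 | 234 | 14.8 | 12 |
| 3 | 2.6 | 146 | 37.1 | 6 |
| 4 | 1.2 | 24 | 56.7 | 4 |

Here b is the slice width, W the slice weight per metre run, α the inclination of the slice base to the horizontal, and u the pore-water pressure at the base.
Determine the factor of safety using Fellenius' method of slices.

FS = 1.02

Ordinary method of slices: FS = Σ[c'·Δl_i + (W_i cosα_i − u_i·Δl_i)·tanφ'] / Σ W_i sinα_i, with Δl_i = b_i / cosα_i.
Slice 1: Δl = 2.0/cos(-3.3°) = 2.003 m; N'_1 = 48·cos(-3.3°) − 13·2.003 = 21.9; c'Δl = 1.80; W sinα = -2.8
Slice 2: Δl = 3.1/cos14.8° = 3.206 m; N'_2 = 234·cos14.8° − 12·3.206 = 187.8; c'Δl = 2.89; W sinα = 59.8
Slice 3: Δl = 2.6/cos37.1° = 3.260 m; N'_3 = 146·cos37.1° − 6·3.260 = 96.9; c'Δl = 2.93; W sinα = 88.1
Slice 4: Δl = 1.2/cos56.7° = 2.186 m; N'_4 = 24·cos56.7° − 4·2.186 = 4.4; c'Δl = 1.97; W sinα = 20.1
Σc'Δl = 9.6 kN/m; ΣN' = 311.0 kN/m; ΣW sinα = 165.1 kN/m
Resisting = 9.6 + 311.0·tan27.1° = 9.6 + 159.1 = 168.7 kN/m
FS = 168.7 / 165.1 = 1.022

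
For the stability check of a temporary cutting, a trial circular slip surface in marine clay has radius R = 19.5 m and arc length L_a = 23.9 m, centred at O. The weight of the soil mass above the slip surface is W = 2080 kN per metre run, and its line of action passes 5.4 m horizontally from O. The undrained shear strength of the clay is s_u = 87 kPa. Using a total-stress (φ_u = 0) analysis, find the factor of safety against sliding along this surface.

FS = 3.61

Taking moments about the centre O, the resisting moment is provided by the undrained shear strength acting along the arc:
M_R = s_u·L_a·R = 87·23.90·19.5 = 40546.3 kN·m/m
M_D = W·d = 2080·5.4 = 11232.0 kN·m/m
FS = M_R / M_D = 40546.3 / 11232.0 = 3.610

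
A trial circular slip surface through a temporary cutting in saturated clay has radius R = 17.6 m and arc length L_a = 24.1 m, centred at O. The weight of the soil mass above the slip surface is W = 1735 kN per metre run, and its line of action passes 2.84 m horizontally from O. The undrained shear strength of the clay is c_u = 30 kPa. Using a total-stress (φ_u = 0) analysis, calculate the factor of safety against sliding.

Taking moments about the centre O, the resisting moment is provided by the undrained shear strength acting along the arc:
M_R = c_u·L_a·R = 30·24.10·17.6 = 12724.8 kN·m/m
M_D = W·d = 1735·2.84 = 4927.4 kN·m/m
FS = M_R / M_D = 12724.8 / 4927.4 = 2.582

FS = 2.58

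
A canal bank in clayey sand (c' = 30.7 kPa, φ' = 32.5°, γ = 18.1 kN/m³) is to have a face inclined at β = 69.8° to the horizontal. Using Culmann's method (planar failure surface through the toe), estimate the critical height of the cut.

Culmann's analysis gives the critical failure plane at α_cr = (β + φ')/2 = (69.8 + 32.5)/2 = 51.1°, and the critical height
H_c = (4c'/γ) · sinβ cosφ' / [1 − cos(β − φ')]
    = (4·30.7/18.1) · sin69.8°·cos32.5° / [1 − cos(37.3°)]
    = 6.785 · 0.9385·0.8434 / [1 − 0.7955]
    = 6.785 · 0.7915 / 0.2045
    = 26.26 m

H_c = 26.26 m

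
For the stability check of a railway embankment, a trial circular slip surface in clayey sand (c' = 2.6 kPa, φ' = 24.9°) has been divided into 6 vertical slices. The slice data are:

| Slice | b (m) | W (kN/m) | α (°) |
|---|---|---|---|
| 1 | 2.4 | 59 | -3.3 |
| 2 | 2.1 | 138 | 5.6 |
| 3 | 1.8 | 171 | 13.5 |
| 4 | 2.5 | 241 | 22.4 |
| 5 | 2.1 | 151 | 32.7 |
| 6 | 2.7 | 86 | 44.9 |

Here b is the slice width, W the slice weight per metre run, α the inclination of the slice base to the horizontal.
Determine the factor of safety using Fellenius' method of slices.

Ordinary method of slices: FS = Σ[c'·Δl_i + (W_i cosα_i)·tanφ'] / Σ W_i sinα_i, with Δl_i = b_i / cosα_i.
Slice 1: Δl = 2.4/cos(-3.3°) = 2.404 m; N'_1 = 59·cos(-3.3°) = 58.9; c'Δl = 6.25; W sinα = -3.4
Slice 2: Δl = 2.1/cos5.6° = 2.110 m; N'_2 = 138·cos5.6° = 137.3; c'Δl = 5.49; W sinα = 13.5
Slice 3: Δl = 1.8/cos13.5° = 1.851 m; N'_3 = 171·cos13.5° = 166.3; c'Δl = 4.81; W sinα = 39.9
Slice 4: Δl = 2.5/cos22.4° = 2.704 m; N'_4 = 241·cos22.4° = 222.8; c'Δl = 7.03; W sinα = 91.8
Slice 5: Δl = 2.1/cos32.7° = 2.496 m; N'_5 = 151·cos32.7° = 127.1; c'Δl = 6.49; W sinα = 81.6
Slice 6: Δl = 2.7/cos44.9° = 3.812 m; N'_6 = 86·cos44.9° = 60.9; c'Δl = 9.91; W sinα = 60.7
Σc'Δl = 40.0 kN/m; ΣN' = 773.3 kN/m; ΣW sinα = 284.1 kN/m
Resisting = 40.0 + 773.3·tan24.9° = 40.0 + 359.0 = 398.9 kN/m
FS = 398.9 / 284.1 = 1.404

FS = 1.40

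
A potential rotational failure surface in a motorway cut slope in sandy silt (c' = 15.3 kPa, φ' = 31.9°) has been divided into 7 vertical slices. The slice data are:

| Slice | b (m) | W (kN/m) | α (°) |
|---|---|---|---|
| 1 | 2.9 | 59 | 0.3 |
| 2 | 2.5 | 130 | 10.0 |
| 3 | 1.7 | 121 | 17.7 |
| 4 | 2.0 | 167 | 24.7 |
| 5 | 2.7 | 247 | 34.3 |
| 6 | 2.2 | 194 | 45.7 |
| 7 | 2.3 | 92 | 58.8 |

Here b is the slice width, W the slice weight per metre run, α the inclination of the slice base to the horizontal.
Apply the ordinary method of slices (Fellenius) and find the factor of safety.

Ordinary method of slices: FS = Σ[c'·Δl_i + (W_i cosα_i)·tanφ'] / Σ W_i sinα_i, with Δl_i = b_i / cosα_i.
Slice 1: Δl = 2.9/cos0.3° = 2.900 m; N'_1 = 59·cos0.3° = 59.0; c'Δl = 44.37; W sinα = 0.3
Slice 2: Δl = 2.5/cos10.0° = 2.539 m; N'_2 = 130·cos10.0° = 128.0; c'Δl = 38.84; W sinα = 22.6
Slice 3: Δl = 1.7/cos17.7° = 1.784 m; N'_3 = 121·cos17.7° = 115.3; c'Δl = 27.30; W sinα = 36.8
Slice 4: Δl = 2.0/cos24.7° = 2.201 m; N'_4 = 167·cos24.7° = 151.7; c'Δl = 33.68; W sinα = 69.8
Slice 5: Δl = 2.7/cos34.3° = 3.268 m; N'_5 = 247·cos34.3° = 204.0; c'Δl = 50.01; W sinα = 139.2
Slice 6: Δl = 2.2/cos45.7° = 3.150 m; N'_6 = 194·cos45.7° = 135.5; c'Δl = 48.19; W sinα = 138.8
Slice 7: Δl = 2.3/cos58.8° = 4.440 m; N'_7 = 92·cos58.8° = 47.7; c'Δl = 67.93; W sinα = 78.7
Σc'Δl = 310.3 kN/m; ΣN' = 841.2 kN/m; ΣW sinα = 486.2 kN/m
Resisting = 310.3 + 841.2·tan31.9° = 310.3 + 523.6 = 833.9 kN/m
FS = 833.9 / 486.2 = 1.715

FS = 1.72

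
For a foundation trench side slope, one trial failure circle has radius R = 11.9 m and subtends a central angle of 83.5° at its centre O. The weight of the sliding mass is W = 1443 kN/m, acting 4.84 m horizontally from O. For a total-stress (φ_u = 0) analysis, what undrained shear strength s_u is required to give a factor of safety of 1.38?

s_u = 46.7 kPa

FS = s_u·L_a·R / (W·d), so s_u = FS·W·d / (L_a·R).
Arc length L_a = R·θ = 11.9·(83.5°·π/180) = 11.9·1.4573 = 17.34 m
s_u = 1.38·1443·4.84 / (17.34·11.9) = 9638.1 / 206.38 = 46.70 kPa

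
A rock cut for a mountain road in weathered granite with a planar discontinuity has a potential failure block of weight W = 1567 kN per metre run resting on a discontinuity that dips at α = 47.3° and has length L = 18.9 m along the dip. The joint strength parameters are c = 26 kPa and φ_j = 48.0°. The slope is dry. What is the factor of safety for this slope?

FS = 1.45

Resolving the block weight along and normal to the plane and applying the Mohr–Coulomb strength on the joint:
N' = W cosα = 1567·cos47.3° = 1062.7 kN/m
Driving force T = W sinα = 1567·sin47.3° = 1151.6 kN/m
Resisting force R = c·L + N'·tanφ_j = 26·18.9 + 1062.7·tan48.0° = 491.4 + 1180.2 = 1671.6 kN/m
FS = R / T = 1671.6 / 1151.6 = 1.452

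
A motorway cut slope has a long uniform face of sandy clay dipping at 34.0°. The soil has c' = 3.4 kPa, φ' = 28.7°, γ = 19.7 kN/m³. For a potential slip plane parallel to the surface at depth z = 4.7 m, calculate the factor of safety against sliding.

FS = 0.89

For an infinite slope with a slip plane parallel to the surface (no pore pressure): FS = [c' + γz cos²β tanφ'] / [γz sinβ cosβ].
γz = 19.7·4.7 = 92.59 kN/m²
Numerator = 3.4 + 92.59·cos²34.0°·tan28.7° = 3.4 + 92.59·0.6873·0.5475 = 38.240 kPa
Denominator = 92.59·sin34.0°·cos34.0° = 92.59·0.5592·0.8290 = 42.924 kPa
FS = 38.240 / 42.924 = 0.891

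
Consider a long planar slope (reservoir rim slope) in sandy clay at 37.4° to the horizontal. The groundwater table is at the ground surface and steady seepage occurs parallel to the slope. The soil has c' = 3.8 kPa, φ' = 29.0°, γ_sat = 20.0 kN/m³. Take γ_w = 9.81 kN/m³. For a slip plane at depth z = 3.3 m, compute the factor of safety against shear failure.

With seepage parallel to the slope and the water table at the surface, the effective normal stress on the slip plane uses the buoyant unit weight γ' = γ_sat − γ_w while the driving shear stress uses γ_sat:
FS = [c' + γ' z cos²β tanφ'] / [γ_sat z sinβ cosβ]
γ' = 20.0 − 9.81 = 10.19 kN/m³
Numerator = 3.8 + 10.19·3.3·cos²37.4°·tan29.0° = 3.8 + 10.19·3.3·0.6311·0.5543 = 15.563 kPa
Denominator = 20.0·3.3·sin37.4°·cos37.4° = 20.0·3.3·0.6074·0.7944 = 31.846 kPa
FS = 15.563 / 31.846 = 0.489

FS = 0.49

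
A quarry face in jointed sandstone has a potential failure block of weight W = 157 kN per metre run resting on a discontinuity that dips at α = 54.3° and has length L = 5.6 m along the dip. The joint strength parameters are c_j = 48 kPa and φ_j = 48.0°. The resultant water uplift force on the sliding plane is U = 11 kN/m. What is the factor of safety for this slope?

FS = 2.81

Resolving the block weight along and normal to the plane and applying the Mohr–Coulomb strength on the joint:
N' = W cosα − U = 157·cos54.3° − 11 = 80.6 kN/m
Driving force T = W sinα = 157·sin54.3° = 127.5 kN/m
Resisting force R = c_j·L + N'·tanφ_j = 48·5.6 + 80.6·tan48.0° = 268.8 + 89.5 = 358.3 kN/m
FS = R / T = 358.3 / 127.5 = 2.811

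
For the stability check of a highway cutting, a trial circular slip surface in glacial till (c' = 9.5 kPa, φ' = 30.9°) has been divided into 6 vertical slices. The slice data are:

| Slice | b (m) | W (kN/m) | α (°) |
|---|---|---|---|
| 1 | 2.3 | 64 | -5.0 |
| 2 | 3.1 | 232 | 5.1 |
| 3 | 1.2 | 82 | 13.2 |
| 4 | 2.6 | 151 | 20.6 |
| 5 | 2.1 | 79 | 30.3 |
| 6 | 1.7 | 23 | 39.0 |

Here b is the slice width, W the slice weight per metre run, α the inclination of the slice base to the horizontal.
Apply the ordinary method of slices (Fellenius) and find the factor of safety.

FS = 3.50

Ordinary method of slices: FS = Σ[c'·Δl_i + (W_i cosα_i)·tanφ'] / Σ W_i sinα_i, with Δl_i = b_i / cosα_i.
Slice 1: Δl = 2.3/cos(-5.0°) = 2.309 m; N'_1 = 64·cos(-5.0°) = 63.8; c'Δl = 21.93; W sinα = -5.6
Slice 2: Δl = 3.1/cos5.1° = 3.112 m; N'_2 = 232·cos5.1° = 231.1; c'Δl = 29.57; W sinα = 20.6
Slice 3: Δl = 1.2/cos13.2° = 1.233 m; N'_3 = 82·cos13.2° = 79.8; c'Δl = 11.71; W sinα = 18.7
Slice 4: Δl = 2.6/cos20.6° = 2.778 m; N'_4 = 151·cos20.6° = 141.3; c'Δl = 26.39; W sinα = 53.1
Slice 5: Δl = 2.1/cos30.3° = 2.432 m; N'_5 = 79·cos30.3° = 68.2; c'Δl = 23.11; W sinα = 39.9
Slice 6: Δl = 1.7/cos39.0° = 2.187 m; N'_6 = 23·cos39.0° = 17.9; c'Δl = 20.78; W sinα = 14.5
Σc'Δl = 133.5 kN/m; ΣN' = 602.1 kN/m; ΣW sinα = 141.2 kN/m
Resisting = 133.5 + 602.1·tan30.9° = 133.5 + 360.3 = 493.8 kN/m
FS = 493.8 / 141.2 = 3.497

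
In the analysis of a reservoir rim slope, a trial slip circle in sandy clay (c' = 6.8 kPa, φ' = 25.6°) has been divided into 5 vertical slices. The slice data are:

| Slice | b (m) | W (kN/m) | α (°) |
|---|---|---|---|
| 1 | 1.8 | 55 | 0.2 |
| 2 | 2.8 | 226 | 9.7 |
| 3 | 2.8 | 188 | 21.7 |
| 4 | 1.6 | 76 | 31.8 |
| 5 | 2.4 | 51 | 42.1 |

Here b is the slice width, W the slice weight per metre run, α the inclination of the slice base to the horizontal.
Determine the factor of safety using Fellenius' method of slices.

Ordinary method of slices: FS = Σ[c'·Δl_i + (W_i cosα_i)·tanφ'] / Σ W_i sinα_i, with Δl_i = b_i / cosα_i.
Slice 1: Δl = 1.8/cos0.2° = 1.800 m; N'_1 = 55·cos0.2° = 55.0; c'Δl = 12.24; W sinα = 0.2
Slice 2: Δl = 2.8/cos9.7° = 2.841 m; N'_2 = 226·cos9.7° = 222.8; c'Δl = 19.32; W sinα = 38.1
Slice 3: Δl = 2.8/cos21.7° = 3.014 m; N'_3 = 188·cos21.7° = 174.7; c'Δl = 20.49; W sinα = 69.5
Slice 4: Δl = 1.6/cos31.8° = 1.883 m; N'_4 = 76·cos31.8° = 64.6; c'Δl = 12.80; W sinα = 40.0
Slice 5: Δl = 2.4/cos42.1° = 3.235 m; N'_5 = 51·cos42.1° = 37.8; c'Δl = 22.00; W sinα = 34.2
Σc'Δl = 86.8 kN/m; ΣN' = 554.9 kN/m; ΣW sinα = 182.0 kN/m
Resisting = 86.8 + 554.9·tan25.6° = 86.8 + 265.9 = 352.7 kN/m
FS = 352.7 / 182.0 = 1.938

FS = 1.94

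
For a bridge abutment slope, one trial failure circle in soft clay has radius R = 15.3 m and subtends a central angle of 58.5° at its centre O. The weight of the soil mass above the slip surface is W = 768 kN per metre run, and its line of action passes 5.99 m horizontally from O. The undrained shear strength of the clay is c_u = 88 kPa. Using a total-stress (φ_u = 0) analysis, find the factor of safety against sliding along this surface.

FS = 4.57

Taking moments about the centre O, the resisting moment is provided by the undrained shear strength acting along the arc:
Arc length L_a = R·θ = 15.3·(58.5°·π/180) = 15.3·1.0210 = 15.62 m
M_R = c_u·L_a·R = 88·15.62·15.3 = 21032.9 kN·m/m
M_D = W·d = 768·5.99 = 4600.3 kN·m/m
FS = M_R / M_D = 21032.9 / 4600.3 = 4.572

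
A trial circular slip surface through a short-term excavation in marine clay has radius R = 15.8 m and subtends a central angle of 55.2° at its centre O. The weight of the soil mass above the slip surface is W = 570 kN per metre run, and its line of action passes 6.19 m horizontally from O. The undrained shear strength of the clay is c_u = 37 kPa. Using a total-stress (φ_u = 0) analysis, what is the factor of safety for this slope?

Taking moments about the centre O, the resisting moment is provided by the undrained shear strength acting along the arc:
Arc length L_a = R·θ = 15.8·(55.2°·π/180) = 15.8·0.9634 = 15.22 m
M_R = c_u·L_a·R = 37·15.22·15.8 = 8898.8 kN·m/m
M_D = W·d = 570·6.19 = 3528.3 kN·m/m
FS = M_R / M_D = 8898.8 / 3528.3 = 2.522

FS = 2.52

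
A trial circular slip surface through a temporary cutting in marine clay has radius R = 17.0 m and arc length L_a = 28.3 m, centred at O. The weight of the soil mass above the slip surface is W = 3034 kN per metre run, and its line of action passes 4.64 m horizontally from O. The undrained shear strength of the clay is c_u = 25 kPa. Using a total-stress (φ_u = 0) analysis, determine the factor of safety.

Taking moments about the centre O, the resisting moment is provided by the undrained shear strength acting along the arc:
M_R = c_u·L_a·R = 25·28.30·17.0 = 12027.5 kN·m/m
M_D = W·d = 3034·4.64 = 14077.8 kN·m/m
FS = M_R / M_D = 12027.5 / 14077.8 = 0.854

FS = 0.85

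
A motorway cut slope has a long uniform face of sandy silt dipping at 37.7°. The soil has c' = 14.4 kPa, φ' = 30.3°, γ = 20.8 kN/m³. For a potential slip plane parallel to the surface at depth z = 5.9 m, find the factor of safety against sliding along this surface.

For an infinite slope with a slip plane parallel to the surface (no pore pressure): FS = [c' + γz cos²β tanφ'] / [γz sinβ cosβ].
γz = 20.8·5.9 = 122.72 kN/m²
Numerator = 14.4 + 122.72·cos²37.7°·tan30.3° = 14.4 + 122.72·0.6260·0.5844 = 59.294 kPa
Denominator = 122.72·sin37.7°·cos37.7° = 122.72·0.6115·0.7912 = 59.379 kPa
FS = 59.294 / 59.379 = 0.999

FS = 1.00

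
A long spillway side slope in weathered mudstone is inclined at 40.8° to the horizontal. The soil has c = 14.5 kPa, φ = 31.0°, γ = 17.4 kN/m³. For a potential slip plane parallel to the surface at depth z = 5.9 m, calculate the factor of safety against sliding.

FS = 0.98

For an infinite slope with a slip plane parallel to the surface (no pore pressure): FS = [c + γz cos²β tanφ] / [γz sinβ cosβ].
γz = 17.4·5.9 = 102.66 kN/m²
Numerator = 14.5 + 102.66·cos²40.8°·tan31.0° = 14.5 + 102.66·0.5730·0.6009 = 49.848 kPa
Denominator = 102.66·sin40.8°·cos40.8° = 102.66·0.6534·0.7570 = 50.779 kPa
FS = 49.848 / 50.779 = 0.982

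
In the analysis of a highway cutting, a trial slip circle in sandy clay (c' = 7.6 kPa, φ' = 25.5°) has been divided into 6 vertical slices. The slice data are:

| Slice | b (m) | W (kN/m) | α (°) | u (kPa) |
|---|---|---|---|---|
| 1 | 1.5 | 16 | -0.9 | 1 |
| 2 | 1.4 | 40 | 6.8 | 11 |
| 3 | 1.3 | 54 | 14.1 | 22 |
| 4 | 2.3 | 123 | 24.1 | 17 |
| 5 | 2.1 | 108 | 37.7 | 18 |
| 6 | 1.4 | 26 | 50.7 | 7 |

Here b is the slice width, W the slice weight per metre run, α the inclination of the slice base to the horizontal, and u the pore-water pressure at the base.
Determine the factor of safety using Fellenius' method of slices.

Ordinary method of slices: FS = Σ[c'·Δl_i + (W_i cosα_i − u_i·Δl_i)·tanφ'] / Σ W_i sinα_i, with Δl_i = b_i / cosα_i.
Slice 1: Δl = 1.5/cos(-0.9°) = 1.500 m; N'_1 = 16·cos(-0.9°) − 1·1.500 = 14.5; c'Δl = 11.40; W sinα = -0.3
Slice 2: Δl = 1.4/cos6.8° = 1.410 m; N'_2 = 40·cos6.8° − 11·1.410 = 24.2; c'Δl = 10.72; W sinα = 4.7
Slice 3: Δl = 1.3/cos14.1° = 1.340 m; N'_3 = 54·cos14.1° − 22·1.340 = 22.9; c'Δl = 10.19; W sinα = 13.2
Slice 4: Δl = 2.3/cos24.1° = 2.520 m; N'_4 = 123·cos24.1° − 17·2.520 = 69.4; c'Δl = 19.15; W sinα = 50.2
Slice 5: Δl = 2.1/cos37.7° = 2.654 m; N'_5 = 108·cos37.7° − 18·2.654 = 37.7; c'Δl = 20.17; W sinα = 66.0
Slice 6: Δl = 1.4/cos50.7° = 2.210 m; N'_6 = 26·cos50.7° − 7·2.210 = 1.0; c'Δl = 16.80; W sinα = 20.1
Σc'Δl = 88.4 kN/m; ΣN' = 169.7 kN/m; ΣW sinα = 154.0 kN/m
Resisting = 88.4 + 169.7·tan25.5° = 88.4 + 80.9 = 169.4 kN/m
FS = 169.4 / 154.0 = 1.100

FS = 1.10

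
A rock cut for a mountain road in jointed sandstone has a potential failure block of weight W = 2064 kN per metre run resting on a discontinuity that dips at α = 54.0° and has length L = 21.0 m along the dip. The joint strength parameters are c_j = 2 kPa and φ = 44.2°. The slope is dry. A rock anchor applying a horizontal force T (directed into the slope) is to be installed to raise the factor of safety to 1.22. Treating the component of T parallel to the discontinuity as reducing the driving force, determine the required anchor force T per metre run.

Resolving forces along and normal to the sliding plane, with the horizontal anchor force T adding T·sinα to the effective normal force and T·cosα acting up the plane against the driving force:
FS = [c_jL + (W cosα + T sinα) tanφ] / [W sinα − T cosα]
Without the anchor: N' = 1213.2 kN/m, driving T_d = 1669.8 kN/m, resisting R = 2·21.0 + 1213.2·tan44.2° = 1221.8 kN/m, FS = 0.73.
Setting FS = 1.22 and solving for T:
1.22·(1669.8 − T cos54.0°) = 1221.8 + T sin54.0°·tan44.2°
T·(sin54.0°·tan44.2° + 1.22·cos54.0°) = 1.22·1669.8 − 1221.8
T·(0.8090·0.9725 + 1.22·0.5878) = 2037.2 − 1221.8 = 815.4
T·1.5038 = 815.4
T = 542.2 kN/m

T = 542 kN/m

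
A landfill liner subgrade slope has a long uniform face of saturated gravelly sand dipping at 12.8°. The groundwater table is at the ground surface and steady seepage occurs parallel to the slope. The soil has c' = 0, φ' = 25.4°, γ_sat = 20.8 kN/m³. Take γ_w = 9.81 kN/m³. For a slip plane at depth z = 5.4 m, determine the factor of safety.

With seepage parallel to the slope and the water table at the surface, the effective normal stress on the slip plane uses the buoyant unit weight γ' = γ_sat − γ_w while the driving shear stress uses γ_sat:
FS = [c' + γ' z cos²β tanφ'] / [γ_sat z sinβ cosβ]
(For c' = 0 this reduces to FS = (γ'/γ_sat)·tanφ'/tanβ.)
γ' = 20.8 − 9.81 = 10.99 kN/m³
Numerator = 0.0 + 10.99·5.4·cos²12.8°·tan25.4° = 0.0 + 10.99·5.4·0.9509·0.4748 = 26.796 kPa
Denominator = 20.8·5.4·sin12.8°·cos12.8° = 20.8·5.4·0.2215·0.9751 = 24.266 kPa
FS = 26.796 / 24.266 = 1.104

FS = 1.10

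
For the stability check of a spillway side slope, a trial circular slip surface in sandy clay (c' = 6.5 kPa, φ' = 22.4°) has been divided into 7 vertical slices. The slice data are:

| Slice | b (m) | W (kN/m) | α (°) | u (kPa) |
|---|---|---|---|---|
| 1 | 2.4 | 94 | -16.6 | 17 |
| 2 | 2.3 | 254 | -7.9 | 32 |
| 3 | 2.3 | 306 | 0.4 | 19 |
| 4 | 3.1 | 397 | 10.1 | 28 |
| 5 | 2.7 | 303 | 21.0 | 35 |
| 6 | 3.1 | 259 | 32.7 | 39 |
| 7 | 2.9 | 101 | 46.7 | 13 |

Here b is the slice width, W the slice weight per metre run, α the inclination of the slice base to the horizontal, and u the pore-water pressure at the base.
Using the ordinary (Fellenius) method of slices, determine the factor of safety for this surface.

FS = 1.73

Ordinary method of slices: FS = Σ[c'·Δl_i + (W_i cosα_i − u_i·Δl_i)·tanφ'] / Σ W_i sinα_i, with Δl_i = b_i / cosα_i.
Slice 1: Δl = 2.4/cos(-16.6°) = 2.504 m; N'_1 = 94·cos(-16.6°) − 17·2.504 = 47.5; c'Δl = 16.28; W sinα = -26.9
Slice 2: Δl = 2.3/cos(-7.9°) = 2.322 m; N'_2 = 254·cos(-7.9°) − 32·2.322 = 177.3; c'Δl = 15.09; W sinα = -34.9
Slice 3: Δl = 2.3/cos0.4° = 2.300 m; N'_3 = 306·cos0.4° − 19·2.300 = 262.3; c'Δl = 14.95; W sinα = 2.1
Slice 4: Δl = 3.1/cos10.1° = 3.149 m; N'_4 = 397·cos10.1° − 28·3.149 = 302.7; c'Δl = 20.47; W sinα = 69.6
Slice 5: Δl = 2.7/cos21.0° = 2.892 m; N'_5 = 303·cos21.0° − 35·2.892 = 181.7; c'Δl = 18.80; W sinα = 108.6
Slice 6: Δl = 3.1/cos32.7° = 3.684 m; N'_6 = 259·cos32.7° − 39·3.684 = 74.3; c'Δl = 23.95; W sinα = 139.9
Slice 7: Δl = 2.9/cos46.7° = 4.229 m; N'_7 = 101·cos46.7° − 13·4.229 = 14.3; c'Δl = 27.49; W sinα = 73.5
Σc'Δl = 137.0 kN/m; ΣN' = 1060.0 kN/m; ΣW sinα = 332.0 kN/m
Resisting = 137.0 + 1060.0·tan22.4° = 137.0 + 436.9 = 573.9 kN/m
FS = 573.9 / 332.0 = 1.729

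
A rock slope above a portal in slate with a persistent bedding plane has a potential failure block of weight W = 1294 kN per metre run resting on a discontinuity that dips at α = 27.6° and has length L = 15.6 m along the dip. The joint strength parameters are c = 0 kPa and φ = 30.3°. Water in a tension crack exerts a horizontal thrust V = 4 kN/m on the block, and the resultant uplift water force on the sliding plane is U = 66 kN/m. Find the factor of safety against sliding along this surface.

FS = 1.05

Resolving the block weight along and normal to the plane and applying the Mohr–Coulomb strength on the joint:
N' = W cosα − U − V sinα = 1294·cos27.6° − 66 − 4·sin27.6° = 1078.9 kN/m
Driving force T = W sinα + V cosα = 1294·sin27.6° + 4·cos27.6° = 603.0 kN/m
Resisting force R = c·L + N'·tanφ = 0·15.6 + 1078.9·tan30.3° = 0.0 + 630.5 = 630.5 kN/m
FS = R / T = 630.5 / 603.0 = 1.045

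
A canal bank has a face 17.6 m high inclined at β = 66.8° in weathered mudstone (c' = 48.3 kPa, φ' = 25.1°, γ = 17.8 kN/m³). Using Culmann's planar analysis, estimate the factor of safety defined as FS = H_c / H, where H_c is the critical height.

FS = 2.03

H_c = (4c'/γ) · sinβ cosφ' / [1 − cos(β − φ')]
    = (4·48.3/17.8) · sin66.8°·cos25.1° / [1 − cos41.7°]
    = 10.854 · 0.8323 / 0.2534 = 35.66 m
FS = H_c / H = 35.66 / 17.6 = 2.026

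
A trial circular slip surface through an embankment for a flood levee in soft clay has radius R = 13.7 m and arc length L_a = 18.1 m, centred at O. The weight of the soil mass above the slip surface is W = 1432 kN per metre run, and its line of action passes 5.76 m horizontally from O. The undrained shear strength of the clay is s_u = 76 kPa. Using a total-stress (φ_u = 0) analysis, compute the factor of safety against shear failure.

Taking moments about the centre O, the resisting moment is provided by the undrained shear strength acting along the arc:
M_R = s_u·L_a·R = 76·18.10·13.7 = 18845.7 kN·m/m
M_D = W·d = 1432·5.76 = 8248.3 kN·m/m
FS = M_R / M_D = 18845.7 / 8248.3 = 2.285

FS = 2.28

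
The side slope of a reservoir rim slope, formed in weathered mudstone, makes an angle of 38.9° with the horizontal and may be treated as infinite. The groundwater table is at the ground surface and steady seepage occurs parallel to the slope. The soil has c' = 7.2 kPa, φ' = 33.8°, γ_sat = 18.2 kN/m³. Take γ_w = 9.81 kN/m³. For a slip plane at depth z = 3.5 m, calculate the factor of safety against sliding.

With seepage parallel to the slope and the water table at the surface, the effective normal stress on the slip plane uses the buoyant unit weight γ' = γ_sat − γ_w while the driving shear stress uses γ_sat:
FS = [c' + γ' z cos²β tanφ'] / [γ_sat z sinβ cosβ]
γ' = 18.2 − 9.81 = 8.39 kN/m³
Numerator = 7.2 + 8.39·3.5·cos²38.9°·tan33.8° = 7.2 + 8.39·3.5·0.6057·0.6694 = 19.106 kPa
Denominator = 18.2·3.5·sin38.9°·cos38.9° = 18.2·3.5·0.6280·0.7782 = 31.131 kPa
FS = 19.106 / 31.131 = 0.614

FS = 0.61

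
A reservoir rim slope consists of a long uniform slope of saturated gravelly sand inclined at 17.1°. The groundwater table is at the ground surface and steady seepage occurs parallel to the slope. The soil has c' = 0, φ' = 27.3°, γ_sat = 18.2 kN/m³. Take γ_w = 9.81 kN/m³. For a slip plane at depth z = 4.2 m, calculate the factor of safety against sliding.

FS = 0.77

With seepage parallel to the slope and the water table at the surface, the effective normal stress on the slip plane uses the buoyant unit weight γ' = γ_sat − γ_w while the driving shear stress uses γ_sat:
FS = [c' + γ' z cos²β tanφ'] / [γ_sat z sinβ cosβ]
(For c' = 0 this reduces to FS = (γ'/γ_sat)·tanφ'/tanβ.)
γ' = 18.2 − 9.81 = 8.39 kN/m³
Numerator = 0.0 + 8.39·4.2·cos²17.1°·tan27.3° = 0.0 + 8.39·4.2·0.9135·0.5161 = 16.615 kPa
Denominator = 18.2·4.2·sin17.1°·cos17.1° = 18.2·4.2·0.2940·0.9558 = 21.483 kPa
FS = 16.615 / 21.483 = 0.773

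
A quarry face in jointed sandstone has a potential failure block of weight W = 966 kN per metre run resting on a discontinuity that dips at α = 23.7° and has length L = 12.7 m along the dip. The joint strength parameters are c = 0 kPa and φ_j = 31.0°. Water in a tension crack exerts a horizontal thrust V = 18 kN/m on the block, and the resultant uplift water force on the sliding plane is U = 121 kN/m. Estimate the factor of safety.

FS = 1.12

Resolving the block weight along and normal to the plane and applying the Mohr–Coulomb strength on the joint:
N' = W cosα − U − V sinα = 966·cos23.7° − 121 − 18·sin23.7° = 756.3 kN/m
Driving force T = W sinα + V cosα = 966·sin23.7° + 18·cos23.7° = 404.8 kN/m
Resisting force R = c·L + N'·tanφ_j = 0·12.7 + 756.3·tan31.0° = 0.0 + 454.4 = 454.4 kN/m
FS = R / T = 454.4 / 404.8 = 1.123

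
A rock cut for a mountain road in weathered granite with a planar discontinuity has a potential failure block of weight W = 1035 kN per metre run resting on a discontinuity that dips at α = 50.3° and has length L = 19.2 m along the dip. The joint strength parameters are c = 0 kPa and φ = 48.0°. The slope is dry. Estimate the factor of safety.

Resolving the block weight along and normal to the plane and applying the Mohr–Coulomb strength on the joint:
N' = W cosα = 1035·cos50.3° = 661.1 kN/m
Driving force T = W sinα = 1035·sin50.3° = 796.3 kN/m
Resisting force R = c·L + N'·tanφ = 0·19.2 + 661.1·tan48.0° = 0.0 + 734.3 = 734.3 kN/m
FS = R / T = 734.3 / 796.3 = 0.922

FS = 0.92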